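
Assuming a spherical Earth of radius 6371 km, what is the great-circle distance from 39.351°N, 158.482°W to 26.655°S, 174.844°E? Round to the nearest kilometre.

7844 km

Δλ = 174.844 − -158.482 = 333.326°; wrapped into (−180°, 180°]: -26.674°.
Δφ = -26.655 − 39.351 = -66.006°.
a = sin²(Δφ/2) + cos φ₁ · cos φ₂ · sin²(Δλ/2) = 0.333454.
c = 2·atan2(√a, √(1−a)) = 1.23122 rad → d = 6371·c ≈ 7844.08 km.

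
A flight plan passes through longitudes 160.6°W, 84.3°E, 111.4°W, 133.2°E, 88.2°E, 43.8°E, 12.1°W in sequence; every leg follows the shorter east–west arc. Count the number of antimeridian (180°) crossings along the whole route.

Leg 1: -160.6° → +84.3°, shortest Δλ = -115.1° (west) — crosses 180°.
Leg 2: +84.3° → -111.4°, shortest Δλ = 164.3° (east) — crosses 180°.
Leg 3: -111.4° → +133.2°, shortest Δλ = -115.4° (west) — crosses 180°.
Leg 4: +133.2° → +88.2°, shortest Δλ = -45.0° (west) — does not cross 180°.
Leg 5: +88.2° → +43.8°, shortest Δλ = -44.4° (west) — does not cross 180°.
Leg 6: +43.8° → -12.1°, shortest Δλ = -55.9° (west) — does not cross 180°.
Total crossings: 3.

3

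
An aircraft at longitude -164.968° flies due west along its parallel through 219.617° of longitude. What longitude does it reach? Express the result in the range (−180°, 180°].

Start at -164.968°; shift −219.617° → -384.585°.
-384.585° lies outside (−180°, 180°]; add 360° → -24.585°.

-24.585°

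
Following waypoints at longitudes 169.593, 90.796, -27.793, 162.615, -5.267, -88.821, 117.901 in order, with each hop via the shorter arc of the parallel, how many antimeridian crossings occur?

Leg 1: +169.593° → +90.796°, shortest Δλ = -78.797° (west) — does not cross 180°.
Leg 2: +90.796° → -27.793°, shortest Δλ = -118.589° (west) — does not cross 180°.
Leg 3: -27.793° → +162.615°, shortest Δλ = -169.592° (west) — crosses 180°.
Leg 4: +162.615° → -5.267°, shortest Δλ = -167.882° (west) — does not cross 180°.
Leg 5: -5.267° → -88.821°, shortest Δλ = -83.554° (west) — does not cross 180°.
Leg 6: -88.821° → +117.901°, shortest Δλ = -153.278° (west) — crosses 180°.
Total crossings: 2.

2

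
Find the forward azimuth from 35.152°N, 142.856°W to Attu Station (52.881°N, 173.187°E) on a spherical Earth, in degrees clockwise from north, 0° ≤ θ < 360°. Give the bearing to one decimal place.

Δλ = 173.187 − -142.856 = 316.043°; wrapped into (−180°, 180°]: -43.957°.
θ = atan2( sin Δλ · cos φ₂ , cos φ₁ · sin φ₂ − sin φ₁ · cos φ₂ · cos Δλ )
  = atan2(-0.41888, 0.40185) = -46.189° → normalised to [0°, 360°): 313.811°.

313.8°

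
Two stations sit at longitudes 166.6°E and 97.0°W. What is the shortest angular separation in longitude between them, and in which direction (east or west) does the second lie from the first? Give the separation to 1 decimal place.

96.4° east

Raw difference: -97.0 − 166.6 = -263.6°.
Normalise into (−180°, 180°]: -263.6° + 360° = 96.4°.
Positive ⇒ the second point lies to the east; separation 96.4°.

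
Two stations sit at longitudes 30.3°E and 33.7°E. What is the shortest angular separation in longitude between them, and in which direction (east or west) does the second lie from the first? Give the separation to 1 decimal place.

3.4° east

Raw difference: 33.7 − 30.3 = 3.4°.
Normalise into (−180°, 180°]: 3.4° stays 3.4°.
Positive ⇒ the second point lies to the east; separation 3.4°.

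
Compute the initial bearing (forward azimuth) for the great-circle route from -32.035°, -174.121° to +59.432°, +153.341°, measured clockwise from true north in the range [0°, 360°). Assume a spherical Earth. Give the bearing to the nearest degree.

344°

Δλ = 153.341 − -174.121 = 327.462°; wrapped into (−180°, 180°]: -32.538°.
θ = atan2( sin Δλ · cos φ₂ , cos φ₁ · sin φ₂ − sin φ₁ · cos φ₂ · cos Δλ )
  = atan2(-0.27353, 0.95733) = -15.946° → normalised to [0°, 360°): 344.054°.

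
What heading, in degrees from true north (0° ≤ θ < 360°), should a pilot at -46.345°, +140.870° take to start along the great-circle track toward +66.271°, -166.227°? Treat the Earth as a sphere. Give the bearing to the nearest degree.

Δλ = -166.227 − 140.870 = -307.097°; wrapped into (−180°, 180°]: 52.903°.
θ = atan2( sin Δλ · cos φ₂ , cos φ₁ · sin φ₂ − sin φ₁ · cos φ₂ · cos Δλ )
  = atan2(0.32097, 0.80757) = 21.676° → normalised to [0°, 360°): 21.676°.

22°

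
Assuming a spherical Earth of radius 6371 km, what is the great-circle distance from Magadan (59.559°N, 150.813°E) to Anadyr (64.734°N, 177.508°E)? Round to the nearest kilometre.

1487 km

Δλ = 177.508 − 150.813 = 26.695°.
Δφ = 64.734 − 59.559 = 5.175°.
a = sin²(Δφ/2) + cos φ₁ · cos φ₂ · sin²(Δλ/2) = 0.013563.
c = 2·atan2(√a, √(1−a)) = 0.23345 rad → d = 6371·c ≈ 1487.31 km.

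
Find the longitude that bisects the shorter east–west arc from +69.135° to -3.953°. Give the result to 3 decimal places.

Signed shortest Δλ from +69.135° to -3.953° is -73.088°.
Midpoint longitude = +69.135° + (-73.088°)/2 = +69.135° − 36.544° = +32.591°.

+32.591°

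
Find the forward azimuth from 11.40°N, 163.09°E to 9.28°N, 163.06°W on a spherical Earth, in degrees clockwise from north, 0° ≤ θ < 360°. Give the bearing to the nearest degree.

Δλ = -163.06 − 163.09 = -326.15°; wrapped into (−180°, 180°]: 33.85°.
θ = atan2( sin Δλ · cos φ₂ , cos φ₁ · sin φ₂ − sin φ₁ · cos φ₂ · cos Δλ )
  = atan2(0.54973, -0.00393) = 90.409° → normalised to [0°, 360°): 90.409°.

90°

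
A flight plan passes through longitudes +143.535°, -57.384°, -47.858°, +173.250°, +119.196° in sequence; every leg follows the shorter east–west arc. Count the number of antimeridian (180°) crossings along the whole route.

2

Leg 1: +143.535° → -57.384°, shortest Δλ = 159.081° (east) — crosses 180°.
Leg 2: -57.384° → -47.858°, shortest Δλ = 9.526° (east) — does not cross 180°.
Leg 3: -47.858° → +173.250°, shortest Δλ = -138.892° (west) — crosses 180°.
Leg 4: +173.250° → +119.196°, shortest Δλ = -54.054° (west) — does not cross 180°.
Total crossings: 2.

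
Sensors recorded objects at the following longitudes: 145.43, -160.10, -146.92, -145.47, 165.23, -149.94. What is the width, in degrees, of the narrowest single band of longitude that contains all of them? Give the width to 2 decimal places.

69.10°

Sort the longitudes: -160.10°, -149.94°, -146.92°, -145.47°, +145.43°, +165.23°.
Eastward gaps between consecutive values (wrapping around): 10.16°, 3.02°, 1.45°, 290.90°, 19.80°, 34.67°.
Largest gap = 290.90° ⇒ minimal covering band is its complement: 360° − 290.90° = 69.10°.
Band runs from +145.43° eastward to -145.47°, crossing the antimeridian.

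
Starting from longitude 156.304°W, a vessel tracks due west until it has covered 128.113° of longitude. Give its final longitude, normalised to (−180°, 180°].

75.583°E

Start at -156.304°; shift −128.113° → -284.417°.
-284.417° lies outside (−180°, 180°]; add 360° → +75.583°.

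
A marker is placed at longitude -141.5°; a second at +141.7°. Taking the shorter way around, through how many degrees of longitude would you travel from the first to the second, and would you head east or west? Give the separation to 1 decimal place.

76.8° west

Raw difference: 141.7 − -141.5 = 283.2°.
Normalise into (−180°, 180°]: 283.2° − 360° = -76.8°.
Negative ⇒ the second point lies to the west; separation 76.8°.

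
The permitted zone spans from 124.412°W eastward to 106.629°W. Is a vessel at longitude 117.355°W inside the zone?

Band width going east from -124.412° to -106.629°: ((-106.629 − -124.412) mod 360) = 17.783°.
Offset of -117.355° east of the west edge: ((-117.355 − -124.412) mod 360) = 7.057°.
7.057° ≤ 17.783° ⇒ inside.

Yes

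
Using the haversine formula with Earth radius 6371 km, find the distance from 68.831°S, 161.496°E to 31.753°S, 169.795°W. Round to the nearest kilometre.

4507 km

Δλ = -169.795 − 161.496 = -331.291°; wrapped into (−180°, 180°]: 28.709°.
Δφ = -31.753 − -68.831 = 37.078°.
a = sin²(Δφ/2) + cos φ₁ · cos φ₂ · sin²(Δλ/2) = 0.119966.
c = 2·atan2(√a, √(1−a)) = 0.70738 rad → d = 6371·c ≈ 4506.71 km.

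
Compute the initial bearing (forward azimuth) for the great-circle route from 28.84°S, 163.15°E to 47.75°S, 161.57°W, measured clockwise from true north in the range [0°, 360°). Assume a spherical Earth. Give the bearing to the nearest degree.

135°

Δλ = -161.57 − 163.15 = -324.72°; wrapped into (−180°, 180°]: 35.28°.
θ = atan2( sin Δλ · cos φ₂ , cos φ₁ · sin φ₂ − sin φ₁ · cos φ₂ · cos Δλ )
  = atan2(0.38834, -0.38365) = 134.652° → normalised to [0°, 360°): 134.652°.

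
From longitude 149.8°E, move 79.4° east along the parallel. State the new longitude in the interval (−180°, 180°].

130.8°W

Start at +149.8°; shift +79.4° → +229.2°.
+229.2° lies outside (−180°, 180°]; subtract 360° → -130.8°.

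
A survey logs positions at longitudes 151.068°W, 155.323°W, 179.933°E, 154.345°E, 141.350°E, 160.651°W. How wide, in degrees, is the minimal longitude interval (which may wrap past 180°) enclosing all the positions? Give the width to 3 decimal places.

Sort the longitudes: -160.651°, -155.323°, -151.068°, +141.350°, +154.345°, +179.933°.
Eastward gaps between consecutive values (wrapping around): 5.328°, 4.255°, 292.418°, 12.995°, 25.588°, 19.416°.
Largest gap = 292.418° ⇒ minimal covering band is its complement: 360° − 292.418° = 67.582°.
Band runs from +141.350° eastward to -151.068°, crossing the antimeridian.

67.582°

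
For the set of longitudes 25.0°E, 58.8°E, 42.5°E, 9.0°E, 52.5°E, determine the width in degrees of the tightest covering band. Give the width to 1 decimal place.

Sort the longitudes: +9.0°, +25.0°, +42.5°, +52.5°, +58.8°.
Eastward gaps between consecutive values (wrapping around): 16.0°, 17.5°, 10.0°, 6.3°, 310.2°.
Largest gap = 310.2° ⇒ minimal covering band is its complement: 360° − 310.2° = 49.8°.
Band runs from +9.0° eastward to +58.8°.

49.8°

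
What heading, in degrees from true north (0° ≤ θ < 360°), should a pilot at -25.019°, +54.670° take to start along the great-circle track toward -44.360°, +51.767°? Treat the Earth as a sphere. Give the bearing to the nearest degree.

Δλ = 51.767 − 54.670 = -2.903°.
θ = atan2( sin Δλ · cos φ₂ , cos φ₁ · sin φ₂ − sin φ₁ · cos φ₂ · cos Δλ )
  = atan2(-0.03621, -0.33158) = -173.768° → normalised to [0°, 360°): 186.232°.

186°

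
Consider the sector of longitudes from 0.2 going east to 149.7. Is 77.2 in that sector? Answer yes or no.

Band width going east from +0.2° to +149.7°: ((149.7 − 0.2) mod 360) = 149.5°.
Offset of +77.2° east of the west edge: ((77.2 − 0.2) mod 360) = 77.0°.
77.0° ≤ 149.5° ⇒ inside.

Yes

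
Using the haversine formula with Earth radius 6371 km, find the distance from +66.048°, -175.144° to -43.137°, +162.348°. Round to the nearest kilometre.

Δλ = 162.348 − -175.144 = 337.492°; wrapped into (−180°, 180°]: -22.508°.
Δφ = -43.137 − 66.048 = -109.185°.
a = sin²(Δφ/2) + cos φ₁ · cos φ₂ · sin²(Δλ/2) = 0.675593.
c = 2·atan2(√a, √(1−a)) = 1.92963 rad → d = 6371·c ≈ 12293.69 km.

12294 km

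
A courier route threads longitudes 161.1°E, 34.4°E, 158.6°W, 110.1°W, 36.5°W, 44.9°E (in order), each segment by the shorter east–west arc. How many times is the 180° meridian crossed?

Leg 1: +161.1° → +34.4°, shortest Δλ = -126.7° (west) — does not cross 180°.
Leg 2: +34.4° → -158.6°, shortest Δλ = 167.0° (east) — crosses 180°.
Leg 3: -158.6° → -110.1°, shortest Δλ = 48.5° (east) — does not cross 180°.
Leg 4: -110.1° → -36.5°, shortest Δλ = 73.6° (east) — does not cross 180°.
Leg 5: -36.5° → +44.9°, shortest Δλ = 81.4° (east) — does not cross 180°.
Total crossings: 1.

1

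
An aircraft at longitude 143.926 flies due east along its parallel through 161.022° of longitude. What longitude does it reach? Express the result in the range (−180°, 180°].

-55.052°

Start at +143.926°; shift +161.022° → +304.948°.
+304.948° lies outside (−180°, 180°]; subtract 360° → -55.052°.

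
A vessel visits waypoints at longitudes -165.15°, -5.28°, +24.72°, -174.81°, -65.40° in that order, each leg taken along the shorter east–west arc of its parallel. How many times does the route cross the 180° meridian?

1

Leg 1: -165.15° → -5.28°, shortest Δλ = 159.87° (east) — does not cross 180°.
Leg 2: -5.28° → +24.72°, shortest Δλ = 30.0° (east) — does not cross 180°.
Leg 3: +24.72° → -174.81°, shortest Δλ = 160.47° (east) — crosses 180°.
Leg 4: -174.81° → -65.40°, shortest Δλ = 109.41° (east) — does not cross 180°.
Total crossings: 1.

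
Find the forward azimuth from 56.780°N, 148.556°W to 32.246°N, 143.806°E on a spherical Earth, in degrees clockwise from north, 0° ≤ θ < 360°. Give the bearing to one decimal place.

271.7°

Δλ = 143.806 − -148.556 = 292.362°; wrapped into (−180°, 180°]: -67.638°.
θ = atan2( sin Δλ · cos φ₂ , cos φ₁ · sin φ₂ − sin φ₁ · cos φ₂ · cos Δλ )
  = atan2(-0.78216, 0.02312) = -88.307° → normalised to [0°, 360°): 271.693°.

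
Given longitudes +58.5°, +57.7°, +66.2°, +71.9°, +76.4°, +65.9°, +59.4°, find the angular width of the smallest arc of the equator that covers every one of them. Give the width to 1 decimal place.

18.7°

Sort the longitudes: +57.7°, +58.5°, +59.4°, +65.9°, +66.2°, +71.9°, +76.4°.
Eastward gaps between consecutive values (wrapping around): 0.8°, 0.9°, 6.5°, 0.3°, 5.7°, 4.5°, 341.3°.
Largest gap = 341.3° ⇒ minimal covering band is its complement: 360° − 341.3° = 18.7°.
Band runs from +57.7° eastward to +76.4°.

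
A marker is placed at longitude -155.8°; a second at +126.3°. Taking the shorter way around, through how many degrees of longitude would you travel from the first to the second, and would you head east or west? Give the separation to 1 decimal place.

77.9° west

Raw difference: 126.3 − -155.8 = 282.1°.
Normalise into (−180°, 180°]: 282.1° − 360° = -77.9°.
Negative ⇒ the second point lies to the west; separation 77.9°.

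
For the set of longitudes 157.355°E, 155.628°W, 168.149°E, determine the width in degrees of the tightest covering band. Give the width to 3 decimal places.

Sort the longitudes: -155.628°, +157.355°, +168.149°.
Eastward gaps between consecutive values (wrapping around): 312.983°, 10.794°, 36.223°.
Largest gap = 312.983° ⇒ minimal covering band is its complement: 360° − 312.983° = 47.017°.
Band runs from +157.355° eastward to -155.628°, crossing the antimeridian.

47.017°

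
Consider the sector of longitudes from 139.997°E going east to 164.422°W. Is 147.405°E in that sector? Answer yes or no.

Yes

Band width going east from +139.997° to -164.422°: ((-164.422 − 139.997) mod 360) = 55.581°.
Offset of +147.405° east of the west edge: ((147.405 − 139.997) mod 360) = 7.408°.
7.408° ≤ 55.581° ⇒ inside.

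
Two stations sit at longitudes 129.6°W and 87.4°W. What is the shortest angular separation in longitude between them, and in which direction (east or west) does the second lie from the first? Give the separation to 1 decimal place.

42.2° east

Raw difference: -87.4 − -129.6 = 42.2°.
Normalise into (−180°, 180°]: 42.2° stays 42.2°.
Positive ⇒ the second point lies to the east; separation 42.2°.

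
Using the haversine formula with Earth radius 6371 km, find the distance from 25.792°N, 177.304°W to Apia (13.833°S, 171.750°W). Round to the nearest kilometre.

Δλ = -171.750 − -177.304 = 5.554°.
Δφ = -13.833 − 25.792 = -39.625°.
a = sin²(Δφ/2) + cos φ₁ · cos φ₂ · sin²(Δλ/2) = 0.116935.
c = 2·atan2(√a, √(1−a)) = 0.69800 rad → d = 6371·c ≈ 4446.94 km.

4447 km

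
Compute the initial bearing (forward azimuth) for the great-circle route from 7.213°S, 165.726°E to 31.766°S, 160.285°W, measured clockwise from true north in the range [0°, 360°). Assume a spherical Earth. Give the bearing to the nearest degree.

Δλ = -160.285 − 165.726 = -326.011°; wrapped into (−180°, 180°]: 33.989°.
θ = atan2( sin Δλ · cos φ₂ , cos φ₁ · sin φ₂ − sin φ₁ · cos φ₂ · cos Δλ )
  = atan2(0.47529, -0.43377) = 132.385° → normalised to [0°, 360°): 132.385°.

132°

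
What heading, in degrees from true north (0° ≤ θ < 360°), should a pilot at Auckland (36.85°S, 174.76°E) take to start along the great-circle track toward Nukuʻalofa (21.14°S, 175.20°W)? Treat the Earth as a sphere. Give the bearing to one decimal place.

31.8°

Δλ = -175.20 − 174.76 = -349.96°; wrapped into (−180°, 180°]: 10.04°.
θ = atan2( sin Δλ · cos φ₂ , cos φ₁ · sin φ₂ − sin φ₁ · cos φ₂ · cos Δλ )
  = atan2(0.16260, 0.26220) = 31.805° → normalised to [0°, 360°): 31.805°.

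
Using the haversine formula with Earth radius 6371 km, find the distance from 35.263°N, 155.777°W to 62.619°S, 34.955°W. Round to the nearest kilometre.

14993 km

Δλ = -34.955 − -155.777 = 120.822°.
Δφ = -62.619 − 35.263 = -97.882°.
a = sin²(Δφ/2) + cos φ₁ · cos φ₂ · sin²(Δλ/2) = 0.852528.
c = 2·atan2(√a, √(1−a)) = 2.35330 rad → d = 6371·c ≈ 14992.86 km.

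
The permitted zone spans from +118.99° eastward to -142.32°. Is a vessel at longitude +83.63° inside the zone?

No

Band width going east from +118.99° to -142.32°: ((-142.32 − 118.99) mod 360) = 98.69°.
Offset of +83.63° east of the west edge: ((83.63 − 118.99) mod 360) = 324.64°.
324.64° > 98.69° ⇒ outside.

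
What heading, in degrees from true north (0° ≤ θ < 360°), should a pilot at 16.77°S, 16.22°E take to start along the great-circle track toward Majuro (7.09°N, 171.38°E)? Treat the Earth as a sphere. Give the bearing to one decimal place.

108.8°

Δλ = 171.38 − 16.22 = 155.16°.
θ = atan2( sin Δλ · cos φ₂ , cos φ₁ · sin φ₂ − sin φ₁ · cos φ₂ · cos Δλ )
  = atan2(0.41687, -0.14166) = 108.768° → normalised to [0°, 360°): 108.768°.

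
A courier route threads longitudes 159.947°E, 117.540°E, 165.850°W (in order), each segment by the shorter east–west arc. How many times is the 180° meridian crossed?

Leg 1: +159.947° → +117.540°, shortest Δλ = -42.407° (west) — does not cross 180°.
Leg 2: +117.540° → -165.850°, shortest Δλ = 76.61° (east) — crosses 180°.
Total crossings: 1.

1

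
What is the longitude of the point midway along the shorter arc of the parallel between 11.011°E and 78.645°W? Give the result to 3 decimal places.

Signed shortest Δλ from +11.011° to -78.645° is -89.656°.
Midpoint longitude = +11.011° + (-89.656°)/2 = +11.011° − 44.828° = -33.817°.

33.817°W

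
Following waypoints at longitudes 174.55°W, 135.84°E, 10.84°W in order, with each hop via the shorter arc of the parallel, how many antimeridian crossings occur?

Leg 1: -174.55° → +135.84°, shortest Δλ = -49.61° (west) — crosses 180°.
Leg 2: +135.84° → -10.84°, shortest Δλ = -146.68° (west) — does not cross 180°.
Total crossings: 1.

1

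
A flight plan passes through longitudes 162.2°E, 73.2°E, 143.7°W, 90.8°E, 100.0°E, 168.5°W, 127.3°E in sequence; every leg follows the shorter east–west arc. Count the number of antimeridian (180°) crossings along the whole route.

Leg 1: +162.2° → +73.2°, shortest Δλ = -89.0° (west) — does not cross 180°.
Leg 2: +73.2° → -143.7°, shortest Δλ = 143.1° (east) — crosses 180°.
Leg 3: -143.7° → +90.8°, shortest Δλ = -125.5° (west) — crosses 180°.
Leg 4: +90.8° → +100.0°, shortest Δλ = 9.2° (east) — does not cross 180°.
Leg 5: +100.0° → -168.5°, shortest Δλ = 91.5° (east) — crosses 180°.
Leg 6: -168.5° → +127.3°, shortest Δλ = -64.2° (west) — crosses 180°.
Total crossings: 4.

4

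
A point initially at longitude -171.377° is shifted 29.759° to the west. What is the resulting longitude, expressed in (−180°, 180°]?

Start at -171.377°; shift −29.759° → -201.136°.
-201.136° lies outside (−180°, 180°]; add 360° → +158.864°.

+158.864°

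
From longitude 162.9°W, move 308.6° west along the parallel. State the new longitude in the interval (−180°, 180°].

111.5°W

Start at -162.9°; shift −308.6° → -471.5°.
-471.5° lies outside (−180°, 180°]; add 360° → -111.5°.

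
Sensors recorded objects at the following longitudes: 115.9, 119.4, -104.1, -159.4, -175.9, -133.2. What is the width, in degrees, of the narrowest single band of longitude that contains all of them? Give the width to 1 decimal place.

140.0°

Sort the longitudes: -175.9°, -159.4°, -133.2°, -104.1°, +115.9°, +119.4°.
Eastward gaps between consecutive values (wrapping around): 16.5°, 26.2°, 29.1°, 220.0°, 3.5°, 64.7°.
Largest gap = 220.0° ⇒ minimal covering band is its complement: 360° − 220.0° = 140.0°.
Band runs from +115.9° eastward to -104.1°, crossing the antimeridian.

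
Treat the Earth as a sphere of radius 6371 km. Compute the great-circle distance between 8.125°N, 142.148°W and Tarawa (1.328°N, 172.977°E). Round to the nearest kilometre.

Δλ = 172.977 − -142.148 = 315.125°; wrapped into (−180°, 180°]: -44.875°.
Δφ = 1.328 − 8.125 = -6.797°.
a = sin²(Δφ/2) + cos φ₁ · cos φ₂ · sin²(Δλ/2) = 0.147689.
c = 2·atan2(√a, √(1−a)) = 0.78891 rad → d = 6371·c ≈ 5026.12 km.

5026 km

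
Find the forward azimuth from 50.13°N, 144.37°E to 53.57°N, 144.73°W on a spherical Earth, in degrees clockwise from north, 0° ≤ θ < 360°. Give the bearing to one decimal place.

Δλ = -144.73 − 144.37 = -289.10°; wrapped into (−180°, 180°]: 70.90°.
θ = atan2( sin Δλ · cos φ₂ , cos φ₁ · sin φ₂ − sin φ₁ · cos φ₂ · cos Δλ )
  = atan2(0.56115, 0.36664) = 56.841° → normalised to [0°, 360°): 56.841°.

56.8°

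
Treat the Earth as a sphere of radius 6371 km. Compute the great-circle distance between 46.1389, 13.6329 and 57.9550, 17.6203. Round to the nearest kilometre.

Δλ = 17.6203 − 13.6329 = 3.9874°.
Δφ = 57.9550 − 46.1389 = 11.8161°.
a = sin²(Δφ/2) + cos φ₁ · cos φ₂ · sin²(Δλ/2) = 0.011040.
c = 2·atan2(√a, √(1−a)) = 0.21053 rad → d = 6371·c ≈ 1341.30 km.

1341 km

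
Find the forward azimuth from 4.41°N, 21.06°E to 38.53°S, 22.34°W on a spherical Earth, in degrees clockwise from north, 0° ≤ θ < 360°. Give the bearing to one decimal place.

219.0°

Δλ = -22.34 − 21.06 = -43.40°.
θ = atan2( sin Δλ · cos φ₂ , cos φ₁ · sin φ₂ − sin φ₁ · cos φ₂ · cos Δλ )
  = atan2(-0.53750, -0.66479) = -141.044° → normalised to [0°, 360°): 218.956°.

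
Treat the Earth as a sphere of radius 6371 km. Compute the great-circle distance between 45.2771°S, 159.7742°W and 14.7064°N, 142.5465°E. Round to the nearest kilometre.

Δλ = 142.5465 − -159.7742 = 302.3207°; wrapped into (−180°, 180°]: -57.6793°.
Δφ = 14.7064 − -45.2771 = 59.9835°.
a = sin²(Δφ/2) + cos φ₁ · cos φ₂ · sin²(Δλ/2) = 0.408237.
c = 2·atan2(√a, √(1−a)) = 1.38622 rad → d = 6371·c ≈ 8831.64 km.

8832 km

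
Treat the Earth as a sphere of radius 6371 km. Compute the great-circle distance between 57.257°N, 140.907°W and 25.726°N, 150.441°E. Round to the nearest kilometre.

Δλ = 150.441 − -140.907 = 291.348°; wrapped into (−180°, 180°]: -68.652°.
Δφ = 25.726 − 57.257 = -31.531°.
a = sin²(Δφ/2) + cos φ₁ · cos φ₂ · sin²(Δλ/2) = 0.228762.
c = 2·atan2(√a, √(1−a)) = 0.99742 rad → d = 6371·c ≈ 6354.54 km.

6355 km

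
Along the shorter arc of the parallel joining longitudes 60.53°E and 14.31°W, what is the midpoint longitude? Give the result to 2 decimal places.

23.11°E

Signed shortest Δλ from +60.53° to -14.31° is -74.84°.
Midpoint longitude = +60.53° + (-74.84°)/2 = +60.53° − 37.42° = +23.11°.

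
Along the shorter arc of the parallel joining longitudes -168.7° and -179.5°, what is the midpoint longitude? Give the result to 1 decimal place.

Signed shortest Δλ from -168.7° to -179.5° is -10.8°.
Midpoint longitude = -168.7° + (-10.8°)/2 = -168.7° − 5.4° = -174.1°.

-174.1°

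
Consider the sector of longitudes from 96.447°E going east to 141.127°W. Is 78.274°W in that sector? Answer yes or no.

Band width going east from +96.447° to -141.127°: ((-141.127 − 96.447) mod 360) = 122.426°.
Offset of -78.274° east of the west edge: ((-78.274 − 96.447) mod 360) = 185.279°.
185.279° > 122.426° ⇒ outside.

No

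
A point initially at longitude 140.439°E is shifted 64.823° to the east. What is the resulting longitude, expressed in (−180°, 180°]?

Start at +140.439°; shift +64.823° → +205.262°.
+205.262° lies outside (−180°, 180°]; subtract 360° → -154.738°.

154.738°W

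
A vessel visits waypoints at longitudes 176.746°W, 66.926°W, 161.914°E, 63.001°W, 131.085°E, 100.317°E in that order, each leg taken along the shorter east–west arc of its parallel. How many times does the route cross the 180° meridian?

3

Leg 1: -176.746° → -66.926°, shortest Δλ = 109.82° (east) — does not cross 180°.
Leg 2: -66.926° → +161.914°, shortest Δλ = -131.16° (west) — crosses 180°.
Leg 3: +161.914° → -63.001°, shortest Δλ = 135.085° (east) — crosses 180°.
Leg 4: -63.001° → +131.085°, shortest Δλ = -165.914° (west) — crosses 180°.
Leg 5: +131.085° → +100.317°, shortest Δλ = -30.768° (west) — does not cross 180°.
Total crossings: 3.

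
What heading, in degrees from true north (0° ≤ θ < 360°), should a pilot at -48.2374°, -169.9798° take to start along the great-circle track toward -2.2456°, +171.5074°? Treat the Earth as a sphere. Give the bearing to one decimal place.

Δλ = 171.5074 − -169.9798 = 341.4872°; wrapped into (−180°, 180°]: -18.5128°.
θ = atan2( sin Δλ · cos φ₂ , cos φ₁ · sin φ₂ − sin φ₁ · cos φ₂ · cos Δλ )
  = atan2(-0.31727, 0.68067) = -24.991° → normalised to [0°, 360°): 335.009°.

335.0°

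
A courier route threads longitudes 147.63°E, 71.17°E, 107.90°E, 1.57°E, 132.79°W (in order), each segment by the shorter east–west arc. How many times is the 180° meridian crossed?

Leg 1: +147.63° → +71.17°, shortest Δλ = -76.46° (west) — does not cross 180°.
Leg 2: +71.17° → +107.90°, shortest Δλ = 36.73° (east) — does not cross 180°.
Leg 3: +107.90° → +1.57°, shortest Δλ = -106.33° (west) — does not cross 180°.
Leg 4: +1.57° → -132.79°, shortest Δλ = -134.36° (west) — does not cross 180°.
Total crossings: 0.

0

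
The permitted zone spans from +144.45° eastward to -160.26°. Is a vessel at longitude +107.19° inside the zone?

No

Band width going east from +144.45° to -160.26°: ((-160.26 − 144.45) mod 360) = 55.29°.
Offset of +107.19° east of the west edge: ((107.19 − 144.45) mod 360) = 322.74°.
322.74° > 55.29° ⇒ outside.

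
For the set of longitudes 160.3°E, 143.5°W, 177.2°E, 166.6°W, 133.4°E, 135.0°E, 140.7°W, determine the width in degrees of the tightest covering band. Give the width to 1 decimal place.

Sort the longitudes: -166.6°, -143.5°, -140.7°, +133.4°, +135.0°, +160.3°, +177.2°.
Eastward gaps between consecutive values (wrapping around): 23.1°, 2.8°, 274.1°, 1.6°, 25.3°, 16.9°, 16.2°.
Largest gap = 274.1° ⇒ minimal covering band is its complement: 360° − 274.1° = 85.9°.
Band runs from +133.4° eastward to -140.7°, crossing the antimeridian.

85.9°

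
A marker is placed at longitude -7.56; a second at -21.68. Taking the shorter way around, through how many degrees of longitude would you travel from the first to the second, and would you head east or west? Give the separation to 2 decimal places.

Raw difference: -21.68 − -7.56 = -14.12°.
Normalise into (−180°, 180°]: -14.12° stays -14.12°.
Negative ⇒ the second point lies to the west; separation 14.12°.

14.12° west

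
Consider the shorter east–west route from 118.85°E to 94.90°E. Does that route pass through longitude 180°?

No

Signed shortest Δλ = ((94.90 − 118.85 + 180) mod 360) − 180 = -23.95°.
Going west by 23.95° from +118.85° reaches +94.90° without touching 180°.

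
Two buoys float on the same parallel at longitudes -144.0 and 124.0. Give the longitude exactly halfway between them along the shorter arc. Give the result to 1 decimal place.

+170.0°

Signed shortest Δλ from -144.0° to +124.0° is -92.0°.
Midpoint longitude = -144.0° + (-92.0°)/2 = -144.0° − 46.0° = -190.0°.
Normalise into (−180°, 180°]: +170.0°.
(The naïve average (-144.0 + +124.0)/2 = -10.0° is on the wrong side of the globe.)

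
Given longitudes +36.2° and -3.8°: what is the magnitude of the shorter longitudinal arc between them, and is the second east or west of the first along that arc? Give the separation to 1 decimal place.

40.0° west

Raw difference: -3.8 − 36.2 = -40.0°.
Normalise into (−180°, 180°]: -40.0° stays -40.0°.
Negative ⇒ the second point lies to the west; separation 40.0°.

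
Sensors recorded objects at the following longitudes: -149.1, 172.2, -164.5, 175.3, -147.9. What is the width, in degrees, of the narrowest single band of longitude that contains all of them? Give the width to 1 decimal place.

39.9°

Sort the longitudes: -164.5°, -149.1°, -147.9°, +172.2°, +175.3°.
Eastward gaps between consecutive values (wrapping around): 15.4°, 1.2°, 320.1°, 3.1°, 20.2°.
Largest gap = 320.1° ⇒ minimal covering band is its complement: 360° − 320.1° = 39.9°.
Band runs from +172.2° eastward to -147.9°, crossing the antimeridian.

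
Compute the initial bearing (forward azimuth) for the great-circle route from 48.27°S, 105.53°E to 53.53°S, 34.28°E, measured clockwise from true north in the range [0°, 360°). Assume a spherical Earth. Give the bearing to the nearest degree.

235°

Δλ = 34.28 − 105.53 = -71.25°.
θ = atan2( sin Δλ · cos φ₂ , cos φ₁ · sin φ₂ − sin φ₁ · cos φ₂ · cos Δλ )
  = atan2(-0.56286, -0.39268) = -124.902° → normalised to [0°, 360°): 235.098°.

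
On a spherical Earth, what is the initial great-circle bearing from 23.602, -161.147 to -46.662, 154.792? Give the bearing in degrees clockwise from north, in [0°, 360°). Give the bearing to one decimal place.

Δλ = 154.792 − -161.147 = 315.939°; wrapped into (−180°, 180°]: -44.061°.
θ = atan2( sin Δλ · cos φ₂ , cos φ₁ · sin φ₂ − sin φ₁ · cos φ₂ · cos Δλ )
  = atan2(-0.47727, -0.86393) = -151.082° → normalised to [0°, 360°): 208.918°.

208.9°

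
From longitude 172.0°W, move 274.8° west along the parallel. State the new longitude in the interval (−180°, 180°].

86.8°W

Start at -172.0°; shift −274.8° → -446.8°.
-446.8° lies outside (−180°, 180°]; add 360° → -86.8°.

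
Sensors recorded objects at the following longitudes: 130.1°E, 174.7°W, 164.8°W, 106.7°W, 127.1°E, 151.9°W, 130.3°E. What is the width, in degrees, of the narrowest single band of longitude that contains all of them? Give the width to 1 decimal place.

Sort the longitudes: -174.7°, -164.8°, -151.9°, -106.7°, +127.1°, +130.1°, +130.3°.
Eastward gaps between consecutive values (wrapping around): 9.9°, 12.9°, 45.2°, 233.8°, 3.0°, 0.2°, 55.0°.
Largest gap = 233.8° ⇒ minimal covering band is its complement: 360° − 233.8° = 126.2°.
Band runs from +127.1° eastward to -106.7°, crossing the antimeridian.

126.2°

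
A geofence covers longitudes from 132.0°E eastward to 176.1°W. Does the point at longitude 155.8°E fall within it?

Band width going east from +132.0° to -176.1°: ((-176.1 − 132.0) mod 360) = 51.9°.
Offset of +155.8° east of the west edge: ((155.8 − 132.0) mod 360) = 23.8°.
23.8° ≤ 51.9° ⇒ inside.

Yes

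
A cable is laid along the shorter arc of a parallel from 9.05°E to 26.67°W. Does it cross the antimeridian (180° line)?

Signed shortest Δλ = ((-26.67 − 9.05 + 180) mod 360) − 180 = -35.72°.
Going west by 35.72° from +9.05° reaches -26.67° without touching 180°.

No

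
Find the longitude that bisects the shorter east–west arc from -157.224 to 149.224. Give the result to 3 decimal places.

+176.000°

Signed shortest Δλ from -157.224° to +149.224° is -53.552°.
Midpoint longitude = -157.224° + (-53.552°)/2 = -157.224° − 26.776° = -184.000°.
Normalise into (−180°, 180°]: +176.000°.
(The naïve average (-157.224 + +149.224)/2 = -4.0° is on the wrong side of the globe.)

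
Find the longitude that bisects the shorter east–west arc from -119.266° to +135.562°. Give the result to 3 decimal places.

-171.852°

Signed shortest Δλ from -119.266° to +135.562° is -105.172°.
Midpoint longitude = -119.266° + (-105.172°)/2 = -119.266° − 52.586° = -171.852°.
(The naïve average (-119.266 + +135.562)/2 = 8.148° is on the wrong side of the globe.)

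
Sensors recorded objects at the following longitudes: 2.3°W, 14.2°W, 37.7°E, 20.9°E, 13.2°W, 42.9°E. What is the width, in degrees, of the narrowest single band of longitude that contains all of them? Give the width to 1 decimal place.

Sort the longitudes: -14.2°, -13.2°, -2.3°, +20.9°, +37.7°, +42.9°.
Eastward gaps between consecutive values (wrapping around): 1.0°, 10.9°, 23.2°, 16.8°, 5.2°, 302.9°.
Largest gap = 302.9° ⇒ minimal covering band is its complement: 360° − 302.9° = 57.1°.
Band runs from -14.2° eastward to +42.9°.

57.1°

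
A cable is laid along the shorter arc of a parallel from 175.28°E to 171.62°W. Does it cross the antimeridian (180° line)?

Naïve |-171.62 − 175.28| = 346.9° > 180°, so the shorter arc goes the other way round — across 180°.
Signed shortest Δλ = ((-171.62 − 175.28 + 180) mod 360) − 180 = 13.1°.
Going east by 13.1° from +175.28° passes through 180° before reaching -171.62°.

Yes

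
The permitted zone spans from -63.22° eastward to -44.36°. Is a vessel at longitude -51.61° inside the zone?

Band width going east from -63.22° to -44.36°: ((-44.36 − -63.22) mod 360) = 18.86°.
Offset of -51.61° east of the west edge: ((-51.61 − -63.22) mod 360) = 11.61°.
11.61° ≤ 18.86° ⇒ inside.

Yes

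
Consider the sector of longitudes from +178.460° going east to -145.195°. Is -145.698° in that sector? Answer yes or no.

Band width going east from +178.460° to -145.195°: ((-145.195 − 178.460) mod 360) = 36.345°.
Offset of -145.698° east of the west edge: ((-145.698 − 178.460) mod 360) = 35.842°.
35.842° ≤ 36.345° ⇒ inside.

Yes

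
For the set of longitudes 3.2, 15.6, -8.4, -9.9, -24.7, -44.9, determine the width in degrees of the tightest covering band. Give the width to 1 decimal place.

Sort the longitudes: -44.9°, -24.7°, -9.9°, -8.4°, +3.2°, +15.6°.
Eastward gaps between consecutive values (wrapping around): 20.2°, 14.8°, 1.5°, 11.6°, 12.4°, 299.5°.
Largest gap = 299.5° ⇒ minimal covering band is its complement: 360° − 299.5° = 60.5°.
Band runs from -44.9° eastward to +15.6°.

60.5°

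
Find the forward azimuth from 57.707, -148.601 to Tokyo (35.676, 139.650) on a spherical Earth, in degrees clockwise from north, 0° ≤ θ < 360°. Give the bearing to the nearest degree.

Δλ = 139.650 − -148.601 = 288.251°; wrapped into (−180°, 180°]: -71.749°.
θ = atan2( sin Δλ · cos φ₂ , cos φ₁ · sin φ₂ − sin φ₁ · cos φ₂ · cos Δλ )
  = atan2(-0.77146, 0.09652) = -82.869° → normalised to [0°, 360°): 277.131°.

277°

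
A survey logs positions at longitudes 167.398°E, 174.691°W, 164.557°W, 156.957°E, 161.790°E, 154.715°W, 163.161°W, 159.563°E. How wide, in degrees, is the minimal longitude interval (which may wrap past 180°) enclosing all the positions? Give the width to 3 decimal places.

48.328°

Sort the longitudes: -174.691°, -164.557°, -163.161°, -154.715°, +156.957°, +159.563°, +161.790°, +167.398°.
Eastward gaps between consecutive values (wrapping around): 10.134°, 1.396°, 8.446°, 311.672°, 2.606°, 2.227°, 5.608°, 17.911°.
Largest gap = 311.672° ⇒ minimal covering band is its complement: 360° − 311.672° = 48.328°.
Band runs from +156.957° eastward to -154.715°, crossing the antimeridian.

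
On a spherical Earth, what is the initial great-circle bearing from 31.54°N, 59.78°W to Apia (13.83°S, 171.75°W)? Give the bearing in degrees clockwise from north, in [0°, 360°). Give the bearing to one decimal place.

269.1°

Δλ = -171.75 − -59.78 = -111.97°.
θ = atan2( sin Δλ · cos φ₂ , cos φ₁ · sin φ₂ − sin φ₁ · cos φ₂ · cos Δλ )
  = atan2(-0.90049, -0.01370) = -90.872° → normalised to [0°, 360°): 269.128°.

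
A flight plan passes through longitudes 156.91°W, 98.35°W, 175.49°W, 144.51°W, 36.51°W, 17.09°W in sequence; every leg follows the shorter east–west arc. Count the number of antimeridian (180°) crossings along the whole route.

0

Leg 1: -156.91° → -98.35°, shortest Δλ = 58.56° (east) — does not cross 180°.
Leg 2: -98.35° → -175.49°, shortest Δλ = -77.14° (west) — does not cross 180°.
Leg 3: -175.49° → -144.51°, shortest Δλ = 30.98° (east) — does not cross 180°.
Leg 4: -144.51° → -36.51°, shortest Δλ = 108.0° (east) — does not cross 180°.
Leg 5: -36.51° → -17.09°, shortest Δλ = 19.42° (east) — does not cross 180°.
Total crossings: 0.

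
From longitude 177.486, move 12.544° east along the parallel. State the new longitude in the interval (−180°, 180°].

Start at +177.486°; shift +12.544° → +190.030°.
+190.030° lies outside (−180°, 180°]; subtract 360° → -169.970°.

-169.970°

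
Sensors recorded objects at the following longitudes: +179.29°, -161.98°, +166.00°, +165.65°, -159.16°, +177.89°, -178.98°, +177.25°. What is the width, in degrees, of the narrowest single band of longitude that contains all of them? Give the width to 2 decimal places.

Sort the longitudes: -178.98°, -161.98°, -159.16°, +165.65°, +166.00°, +177.25°, +177.89°, +179.29°.
Eastward gaps between consecutive values (wrapping around): 17.00°, 2.82°, 324.81°, 0.35°, 11.25°, 0.64°, 1.40°, 1.73°.
Largest gap = 324.81° ⇒ minimal covering band is its complement: 360° − 324.81° = 35.19°.
Band runs from +165.65° eastward to -159.16°, crossing the antimeridian.

35.19°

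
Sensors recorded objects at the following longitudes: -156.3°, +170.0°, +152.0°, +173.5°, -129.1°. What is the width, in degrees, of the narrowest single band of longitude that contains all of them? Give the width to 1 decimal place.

78.9°

Sort the longitudes: -156.3°, -129.1°, +152.0°, +170.0°, +173.5°.
Eastward gaps between consecutive values (wrapping around): 27.2°, 281.1°, 18.0°, 3.5°, 30.2°.
Largest gap = 281.1° ⇒ minimal covering band is its complement: 360° − 281.1° = 78.9°.
Band runs from +152.0° eastward to -129.1°, crossing the antimeridian.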